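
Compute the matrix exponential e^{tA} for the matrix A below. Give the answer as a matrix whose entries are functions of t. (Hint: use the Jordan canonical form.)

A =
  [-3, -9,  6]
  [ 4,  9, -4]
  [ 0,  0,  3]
e^{tA} =
  [-6*t*exp(3*t) + exp(3*t), -9*t*exp(3*t), 6*t*exp(3*t)]
  [4*t*exp(3*t), 6*t*exp(3*t) + exp(3*t), -4*t*exp(3*t)]
  [0, 0, exp(3*t)]

Strategy: write A = P · J · P⁻¹ where J is a Jordan canonical form, so e^{tA} = P · e^{tJ} · P⁻¹, and e^{tJ} can be computed block-by-block.

A has Jordan form
J =
  [3, 1, 0]
  [0, 3, 0]
  [0, 0, 3]
(up to reordering of blocks).

Per-block formulas:
  For a 1×1 block at λ = 3: exp(t · [3]) = [e^(3t)].
  For a 2×2 Jordan block J_2(3): exp(t · J_2(3)) = e^(3t)·(I + t·N), where N is the 2×2 nilpotent shift.

After assembling e^{tJ} and conjugating by P, we get:

e^{tA} =
  [-6*t*exp(3*t) + exp(3*t), -9*t*exp(3*t), 6*t*exp(3*t)]
  [4*t*exp(3*t), 6*t*exp(3*t) + exp(3*t), -4*t*exp(3*t)]
  [0, 0, exp(3*t)]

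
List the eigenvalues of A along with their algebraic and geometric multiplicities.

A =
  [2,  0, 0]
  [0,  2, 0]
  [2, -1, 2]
λ = 2: alg = 3, geom = 2

Step 1 — factor the characteristic polynomial to read off the algebraic multiplicities:
  χ_A(x) = (x - 2)^3

Step 2 — compute geometric multiplicities via the rank-nullity identity g(λ) = n − rank(A − λI):
  rank(A − (2)·I) = 1, so dim ker(A − (2)·I) = n − 1 = 2

Summary:
  λ = 2: algebraic multiplicity = 3, geometric multiplicity = 2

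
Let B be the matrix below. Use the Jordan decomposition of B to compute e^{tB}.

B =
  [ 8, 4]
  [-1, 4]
e^{tB} =
  [2*t*exp(6*t) + exp(6*t), 4*t*exp(6*t)]
  [-t*exp(6*t), -2*t*exp(6*t) + exp(6*t)]

Strategy: write B = P · J · P⁻¹ where J is a Jordan canonical form, so e^{tB} = P · e^{tJ} · P⁻¹, and e^{tJ} can be computed block-by-block.

B has Jordan form
J =
  [6, 1]
  [0, 6]
(up to reordering of blocks).

Per-block formulas:
  For a 2×2 Jordan block J_2(6): exp(t · J_2(6)) = e^(6t)·(I + t·N), where N is the 2×2 nilpotent shift.

After assembling e^{tJ} and conjugating by P, we get:

e^{tB} =
  [2*t*exp(6*t) + exp(6*t), 4*t*exp(6*t)]
  [-t*exp(6*t), -2*t*exp(6*t) + exp(6*t)]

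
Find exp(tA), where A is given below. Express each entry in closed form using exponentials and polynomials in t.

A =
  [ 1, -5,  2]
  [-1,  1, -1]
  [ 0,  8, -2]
e^{tA} =
  [3*t^2 + t + 1, 3*t^2 - 5*t, 3*t^2/2 + 2*t]
  [-t^2 - t, -t^2 + t + 1, -t^2/2 - t]
  [-4*t^2, -4*t^2 + 8*t, -2*t^2 - 2*t + 1]

Strategy: write A = P · J · P⁻¹ where J is a Jordan canonical form, so e^{tA} = P · e^{tJ} · P⁻¹, and e^{tJ} can be computed block-by-block.

A has Jordan form
J =
  [0, 1, 0]
  [0, 0, 1]
  [0, 0, 0]
(up to reordering of blocks).

Per-block formulas:
  For a 3×3 Jordan block J_3(0): exp(t · J_3(0)) = e^(0t)·(I + t·N + (t^2/2)·N^2), where N is the 3×3 nilpotent shift.

After assembling e^{tJ} and conjugating by P, we get:

e^{tA} =
  [3*t^2 + t + 1, 3*t^2 - 5*t, 3*t^2/2 + 2*t]
  [-t^2 - t, -t^2 + t + 1, -t^2/2 - t]
  [-4*t^2, -4*t^2 + 8*t, -2*t^2 - 2*t + 1]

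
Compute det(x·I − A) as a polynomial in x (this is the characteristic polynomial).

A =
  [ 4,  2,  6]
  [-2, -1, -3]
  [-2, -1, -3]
x^3

Expanding det(x·I − A) (e.g. by cofactor expansion or by noting that A is similar to its Jordan form J, which has the same characteristic polynomial as A) gives
  χ_A(x) = x^3
which factors as x^3. The eigenvalues (with algebraic multiplicities) are λ = 0 with multiplicity 3.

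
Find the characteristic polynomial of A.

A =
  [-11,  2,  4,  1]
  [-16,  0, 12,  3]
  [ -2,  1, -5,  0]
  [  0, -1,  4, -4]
x^4 + 20*x^3 + 150*x^2 + 500*x + 625

Expanding det(x·I − A) (e.g. by cofactor expansion or by noting that A is similar to its Jordan form J, which has the same characteristic polynomial as A) gives
  χ_A(x) = x^4 + 20*x^3 + 150*x^2 + 500*x + 625
which factors as (x + 5)^4. The eigenvalues (with algebraic multiplicities) are λ = -5 with multiplicity 4.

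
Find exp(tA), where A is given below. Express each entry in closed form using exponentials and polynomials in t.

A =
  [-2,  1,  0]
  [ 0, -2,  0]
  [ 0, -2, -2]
e^{tA} =
  [exp(-2*t), t*exp(-2*t), 0]
  [0, exp(-2*t), 0]
  [0, -2*t*exp(-2*t), exp(-2*t)]

Strategy: write A = P · J · P⁻¹ where J is a Jordan canonical form, so e^{tA} = P · e^{tJ} · P⁻¹, and e^{tJ} can be computed block-by-block.

A has Jordan form
J =
  [-2,  1,  0]
  [ 0, -2,  0]
  [ 0,  0, -2]
(up to reordering of blocks).

Per-block formulas:
  For a 2×2 Jordan block J_2(-2): exp(t · J_2(-2)) = e^(-2t)·(I + t·N), where N is the 2×2 nilpotent shift.
  For a 1×1 block at λ = -2: exp(t · [-2]) = [e^(-2t)].

After assembling e^{tJ} and conjugating by P, we get:

e^{tA} =
  [exp(-2*t), t*exp(-2*t), 0]
  [0, exp(-2*t), 0]
  [0, -2*t*exp(-2*t), exp(-2*t)]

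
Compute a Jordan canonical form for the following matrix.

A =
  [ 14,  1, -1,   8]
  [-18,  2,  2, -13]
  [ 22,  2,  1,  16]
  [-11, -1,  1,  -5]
J_3(3) ⊕ J_1(3)

The characteristic polynomial is
  det(x·I − A) = x^4 - 12*x^3 + 54*x^2 - 108*x + 81 = (x - 3)^4

Eigenvalues and multiplicities (the geometric multiplicity of λ is n − rank(A − λI), which equals the number of Jordan blocks for λ):
  λ = 3: algebraic multiplicity = 4, geometric multiplicity = 2

Determining the block sizes for each eigenvalue:
  λ = 3: with am = 4 and gm = 2, the partition is not yet determined (e.g. several partitions of 4 into 2 parts exist). Let N = A − (3)·I. Computing rank(N^1) = 2, rank(N^2) = 1, rank(N^3) = 0; the number of blocks of size ≥ j is rank(N^{j−1}) − rank(N^j), giving [2, 1, 1]. So we have 1 block(s) of size 3, 1 block(s) of size 1 → block sizes [3, 1]

Assembling the blocks gives a Jordan form
J =
  [3, 1, 0, 0]
  [0, 3, 1, 0]
  [0, 0, 3, 0]
  [0, 0, 0, 3]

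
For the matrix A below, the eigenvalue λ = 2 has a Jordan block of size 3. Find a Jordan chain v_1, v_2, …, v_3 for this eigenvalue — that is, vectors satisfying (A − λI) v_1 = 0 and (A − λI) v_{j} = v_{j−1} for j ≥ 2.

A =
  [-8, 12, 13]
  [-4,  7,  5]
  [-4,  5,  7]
A Jordan chain for λ = 2 of length 3:
v_1 = (5, 2, 2)ᵀ
v_2 = (12, 5, 5)ᵀ
v_3 = (0, 1, 0)ᵀ

Let N = A − (2)·I. We want v_3 with N^3 v_3 = 0 but N^2 v_3 ≠ 0; then v_{j-1} := N · v_j for j = 3, …, 2.

Pick v_3 = (0, 1, 0)ᵀ.
Then v_2 = N · v_3 = (12, 5, 5)ᵀ.
Then v_1 = N · v_2 = (5, 2, 2)ᵀ.

Sanity check: (A − (2)·I) v_1 = (0, 0, 0)ᵀ = 0. ✓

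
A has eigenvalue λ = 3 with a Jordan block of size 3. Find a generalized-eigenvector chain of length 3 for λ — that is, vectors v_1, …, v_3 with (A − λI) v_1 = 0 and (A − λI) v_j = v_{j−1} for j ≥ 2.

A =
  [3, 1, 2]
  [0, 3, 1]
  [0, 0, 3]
A Jordan chain for λ = 3 of length 3:
v_1 = (1, 0, 0)ᵀ
v_2 = (2, 1, 0)ᵀ
v_3 = (0, 0, 1)ᵀ

Let N = A − (3)·I. We want v_3 with N^3 v_3 = 0 but N^2 v_3 ≠ 0; then v_{j-1} := N · v_j for j = 3, …, 2.

Pick v_3 = (0, 0, 1)ᵀ.
Then v_2 = N · v_3 = (2, 1, 0)ᵀ.
Then v_1 = N · v_2 = (1, 0, 0)ᵀ.

Sanity check: (A − (3)·I) v_1 = (0, 0, 0)ᵀ = 0. ✓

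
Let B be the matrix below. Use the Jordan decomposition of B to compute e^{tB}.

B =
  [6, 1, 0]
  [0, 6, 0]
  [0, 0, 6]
e^{tB} =
  [exp(6*t), t*exp(6*t), 0]
  [0, exp(6*t), 0]
  [0, 0, exp(6*t)]

Strategy: write B = P · J · P⁻¹ where J is a Jordan canonical form, so e^{tB} = P · e^{tJ} · P⁻¹, and e^{tJ} can be computed block-by-block.

B has Jordan form
J =
  [6, 1, 0]
  [0, 6, 0]
  [0, 0, 6]
(up to reordering of blocks).

Per-block formulas:
  For a 2×2 Jordan block J_2(6): exp(t · J_2(6)) = e^(6t)·(I + t·N), where N is the 2×2 nilpotent shift.
  For a 1×1 block at λ = 6: exp(t · [6]) = [e^(6t)].

After assembling e^{tJ} and conjugating by P, we get:

e^{tB} =
  [exp(6*t), t*exp(6*t), 0]
  [0, exp(6*t), 0]
  [0, 0, exp(6*t)]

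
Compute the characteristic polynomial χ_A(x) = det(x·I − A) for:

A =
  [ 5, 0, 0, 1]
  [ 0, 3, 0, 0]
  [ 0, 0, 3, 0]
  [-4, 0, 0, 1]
x^4 - 12*x^3 + 54*x^2 - 108*x + 81

Expanding det(x·I − A) (e.g. by cofactor expansion or by noting that A is similar to its Jordan form J, which has the same characteristic polynomial as A) gives
  χ_A(x) = x^4 - 12*x^3 + 54*x^2 - 108*x + 81
which factors as (x - 3)^4. The eigenvalues (with algebraic multiplicities) are λ = 3 with multiplicity 4.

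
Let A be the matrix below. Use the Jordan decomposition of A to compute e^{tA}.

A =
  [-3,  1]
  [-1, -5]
e^{tA} =
  [t*exp(-4*t) + exp(-4*t), t*exp(-4*t)]
  [-t*exp(-4*t), -t*exp(-4*t) + exp(-4*t)]

Strategy: write A = P · J · P⁻¹ where J is a Jordan canonical form, so e^{tA} = P · e^{tJ} · P⁻¹, and e^{tJ} can be computed block-by-block.

A has Jordan form
J =
  [-4,  1]
  [ 0, -4]
(up to reordering of blocks).

Per-block formulas:
  For a 2×2 Jordan block J_2(-4): exp(t · J_2(-4)) = e^(-4t)·(I + t·N), where N is the 2×2 nilpotent shift.

After assembling e^{tJ} and conjugating by P, we get:

e^{tA} =
  [t*exp(-4*t) + exp(-4*t), t*exp(-4*t)]
  [-t*exp(-4*t), -t*exp(-4*t) + exp(-4*t)]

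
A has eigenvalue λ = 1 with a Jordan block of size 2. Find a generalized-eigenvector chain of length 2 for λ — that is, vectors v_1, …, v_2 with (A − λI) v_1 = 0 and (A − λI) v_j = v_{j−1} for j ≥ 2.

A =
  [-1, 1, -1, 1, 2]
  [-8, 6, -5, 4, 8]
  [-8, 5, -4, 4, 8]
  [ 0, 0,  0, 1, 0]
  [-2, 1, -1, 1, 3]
A Jordan chain for λ = 1 of length 2:
v_1 = (-2, -8, -8, 0, -2)ᵀ
v_2 = (1, 0, 0, 0, 0)ᵀ

Let N = A − (1)·I. We want v_2 with N^2 v_2 = 0 but N^1 v_2 ≠ 0; then v_{j-1} := N · v_j for j = 2, …, 2.

Pick v_2 = (1, 0, 0, 0, 0)ᵀ.
Then v_1 = N · v_2 = (-2, -8, -8, 0, -2)ᵀ.

Sanity check: (A − (1)·I) v_1 = (0, 0, 0, 0, 0)ᵀ = 0. ✓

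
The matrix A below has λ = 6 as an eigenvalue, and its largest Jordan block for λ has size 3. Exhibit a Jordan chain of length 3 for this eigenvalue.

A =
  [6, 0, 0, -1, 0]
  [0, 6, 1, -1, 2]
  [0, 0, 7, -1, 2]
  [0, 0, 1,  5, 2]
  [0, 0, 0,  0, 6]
A Jordan chain for λ = 6 of length 3:
v_1 = (-1, 0, 0, 0, 0)ᵀ
v_2 = (0, 1, 1, 1, 0)ᵀ
v_3 = (0, 0, 1, 0, 0)ᵀ

Let N = A − (6)·I. We want v_3 with N^3 v_3 = 0 but N^2 v_3 ≠ 0; then v_{j-1} := N · v_j for j = 3, …, 2.

Pick v_3 = (0, 0, 1, 0, 0)ᵀ.
Then v_2 = N · v_3 = (0, 1, 1, 1, 0)ᵀ.
Then v_1 = N · v_2 = (-1, 0, 0, 0, 0)ᵀ.

Sanity check: (A − (6)·I) v_1 = (0, 0, 0, 0, 0)ᵀ = 0. ✓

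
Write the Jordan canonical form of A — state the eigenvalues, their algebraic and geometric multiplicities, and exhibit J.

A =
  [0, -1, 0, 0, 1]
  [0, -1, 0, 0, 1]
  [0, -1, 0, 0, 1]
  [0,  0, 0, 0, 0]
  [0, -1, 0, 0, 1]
J_2(0) ⊕ J_1(0) ⊕ J_1(0) ⊕ J_1(0)

The characteristic polynomial is
  det(x·I − A) = x^5

Eigenvalues and multiplicities (the geometric multiplicity of λ is n − rank(A − λI), which equals the number of Jordan blocks for λ):
  λ = 0: algebraic multiplicity = 5, geometric multiplicity = 4

Determining the block sizes for each eigenvalue:
  λ = 0: 4 blocks summing to 5 forces exactly one block of size 2 and the rest size 1 → block sizes [2, 1, 1, 1]

Assembling the blocks gives a Jordan form
J =
  [0, 1, 0, 0, 0]
  [0, 0, 0, 0, 0]
  [0, 0, 0, 0, 0]
  [0, 0, 0, 0, 0]
  [0, 0, 0, 0, 0]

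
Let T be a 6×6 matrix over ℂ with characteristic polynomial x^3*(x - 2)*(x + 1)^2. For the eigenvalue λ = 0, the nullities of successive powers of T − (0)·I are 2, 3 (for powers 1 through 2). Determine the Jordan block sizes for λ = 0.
Block sizes for λ = 0: [2, 1]

From the dimensions of kernels of powers, the number of Jordan blocks of size at least j is d_j − d_{j−1} where d_j = dim ker(N^j) (with d_0 = 0). Computing the differences gives [2, 1].
The number of blocks of size exactly k is (#blocks of size ≥ k) − (#blocks of size ≥ k + 1), so the partition is: 1 block(s) of size 1, 1 block(s) of size 2.
In nonincreasing order the block sizes are [2, 1].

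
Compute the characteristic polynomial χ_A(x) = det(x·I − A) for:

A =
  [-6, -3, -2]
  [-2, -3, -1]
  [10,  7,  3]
x^3 + 6*x^2 + 12*x + 8

Expanding det(x·I − A) (e.g. by cofactor expansion or by noting that A is similar to its Jordan form J, which has the same characteristic polynomial as A) gives
  χ_A(x) = x^3 + 6*x^2 + 12*x + 8
which factors as (x + 2)^3. The eigenvalues (with algebraic multiplicities) are λ = -2 with multiplicity 3.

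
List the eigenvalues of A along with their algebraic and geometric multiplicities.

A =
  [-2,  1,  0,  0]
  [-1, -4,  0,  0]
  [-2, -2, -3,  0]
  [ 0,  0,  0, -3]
λ = -3: alg = 4, geom = 3

Step 1 — factor the characteristic polynomial to read off the algebraic multiplicities:
  χ_A(x) = (x + 3)^4

Step 2 — compute geometric multiplicities via the rank-nullity identity g(λ) = n − rank(A − λI):
  rank(A − (-3)·I) = 1, so dim ker(A − (-3)·I) = n − 1 = 3

Summary:
  λ = -3: algebraic multiplicity = 4, geometric multiplicity = 3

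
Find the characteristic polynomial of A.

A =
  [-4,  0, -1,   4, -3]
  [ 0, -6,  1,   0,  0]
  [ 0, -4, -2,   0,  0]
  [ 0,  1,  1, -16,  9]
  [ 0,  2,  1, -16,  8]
x^5 + 20*x^4 + 160*x^3 + 640*x^2 + 1280*x + 1024

Expanding det(x·I − A) (e.g. by cofactor expansion or by noting that A is similar to its Jordan form J, which has the same characteristic polynomial as A) gives
  χ_A(x) = x^5 + 20*x^4 + 160*x^3 + 640*x^2 + 1280*x + 1024
which factors as (x + 4)^5. The eigenvalues (with algebraic multiplicities) are λ = -4 with multiplicity 5.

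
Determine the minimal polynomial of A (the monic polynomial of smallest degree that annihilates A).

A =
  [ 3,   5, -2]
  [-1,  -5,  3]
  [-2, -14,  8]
x^3 - 6*x^2 + 12*x - 8

The characteristic polynomial is χ_A(x) = (x - 2)^3, so the eigenvalues are known. The minimal polynomial is
  m_A(x) = Π_λ (x − λ)^{k_λ}
where k_λ is the size of the *largest* Jordan block for λ (equivalently, the smallest k with (A − λI)^k v = 0 for every generalised eigenvector v of λ).

  λ = 2: largest Jordan block has size 3, contributing (x − 2)^3

So m_A(x) = (x - 2)^3 = x^3 - 6*x^2 + 12*x - 8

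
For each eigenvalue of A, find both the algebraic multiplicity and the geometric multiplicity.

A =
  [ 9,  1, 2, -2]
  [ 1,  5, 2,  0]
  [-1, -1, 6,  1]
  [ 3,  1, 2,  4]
λ = 6: alg = 4, geom = 2

Step 1 — factor the characteristic polynomial to read off the algebraic multiplicities:
  χ_A(x) = (x - 6)^4

Step 2 — compute geometric multiplicities via the rank-nullity identity g(λ) = n − rank(A − λI):
  rank(A − (6)·I) = 2, so dim ker(A − (6)·I) = n − 2 = 2

Summary:
  λ = 6: algebraic multiplicity = 4, geometric multiplicity = 2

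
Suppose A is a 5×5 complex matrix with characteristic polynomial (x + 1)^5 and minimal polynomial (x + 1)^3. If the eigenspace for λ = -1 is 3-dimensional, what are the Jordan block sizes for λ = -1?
Block sizes for λ = -1: [3, 1, 1]

Step 1 — from the characteristic polynomial, algebraic multiplicity of λ = -1 is 5. From dim ker(A − (-1)·I) = 3, there are exactly 3 Jordan blocks for λ = -1.
Step 2 — from the minimal polynomial, the factor (x + 1)^3 tells us the largest block for λ = -1 has size 3.
Step 3 — with total size 5, 3 blocks, and largest block 3, the block sizes (in nonincreasing order) are [3, 1, 1].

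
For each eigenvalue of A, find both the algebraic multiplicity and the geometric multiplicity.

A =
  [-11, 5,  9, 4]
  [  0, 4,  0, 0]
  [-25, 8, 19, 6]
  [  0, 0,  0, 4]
λ = 4: alg = 4, geom = 2

Step 1 — factor the characteristic polynomial to read off the algebraic multiplicities:
  χ_A(x) = (x - 4)^4

Step 2 — compute geometric multiplicities via the rank-nullity identity g(λ) = n − rank(A − λI):
  rank(A − (4)·I) = 2, so dim ker(A − (4)·I) = n − 2 = 2

Summary:
  λ = 4: algebraic multiplicity = 4, geometric multiplicity = 2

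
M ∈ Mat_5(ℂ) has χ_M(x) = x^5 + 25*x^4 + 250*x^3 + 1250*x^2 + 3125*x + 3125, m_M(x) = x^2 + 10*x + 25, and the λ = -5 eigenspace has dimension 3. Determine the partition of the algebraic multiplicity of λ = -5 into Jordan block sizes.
Block sizes for λ = -5: [2, 2, 1]

Step 1 — from the characteristic polynomial, algebraic multiplicity of λ = -5 is 5. From dim ker(M − (-5)·I) = 3, there are exactly 3 Jordan blocks for λ = -5.
Step 2 — from the minimal polynomial, the factor (x + 5)^2 tells us the largest block for λ = -5 has size 2.
Step 3 — with total size 5, 3 blocks, and largest block 2, the block sizes (in nonincreasing order) are [2, 2, 1].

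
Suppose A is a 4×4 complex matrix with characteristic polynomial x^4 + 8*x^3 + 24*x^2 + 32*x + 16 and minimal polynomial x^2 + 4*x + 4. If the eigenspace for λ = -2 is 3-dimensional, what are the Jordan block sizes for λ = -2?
Block sizes for λ = -2: [2, 1, 1]

Step 1 — from the characteristic polynomial, algebraic multiplicity of λ = -2 is 4. From dim ker(A − (-2)·I) = 3, there are exactly 3 Jordan blocks for λ = -2.
Step 2 — from the minimal polynomial, the factor (x + 2)^2 tells us the largest block for λ = -2 has size 2.
Step 3 — with total size 4, 3 blocks, and largest block 2, the block sizes (in nonincreasing order) are [2, 1, 1].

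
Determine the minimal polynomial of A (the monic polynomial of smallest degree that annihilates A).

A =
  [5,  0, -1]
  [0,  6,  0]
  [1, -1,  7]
x^3 - 18*x^2 + 108*x - 216

The characteristic polynomial is χ_A(x) = (x - 6)^3, so the eigenvalues are known. The minimal polynomial is
  m_A(x) = Π_λ (x − λ)^{k_λ}
where k_λ is the size of the *largest* Jordan block for λ (equivalently, the smallest k with (A − λI)^k v = 0 for every generalised eigenvector v of λ).

  λ = 6: largest Jordan block has size 3, contributing (x − 6)^3

So m_A(x) = (x - 6)^3 = x^3 - 18*x^2 + 108*x - 216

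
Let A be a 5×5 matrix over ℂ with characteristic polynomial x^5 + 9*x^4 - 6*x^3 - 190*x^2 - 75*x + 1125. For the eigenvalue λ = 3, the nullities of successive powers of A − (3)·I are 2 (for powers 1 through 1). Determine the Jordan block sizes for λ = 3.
Block sizes for λ = 3: [1, 1]

From the dimensions of kernels of powers, the number of Jordan blocks of size at least j is d_j − d_{j−1} where d_j = dim ker(N^j) (with d_0 = 0). Computing the differences gives [2].
The number of blocks of size exactly k is (#blocks of size ≥ k) − (#blocks of size ≥ k + 1), so the partition is: 2 block(s) of size 1.
In nonincreasing order the block sizes are [1, 1].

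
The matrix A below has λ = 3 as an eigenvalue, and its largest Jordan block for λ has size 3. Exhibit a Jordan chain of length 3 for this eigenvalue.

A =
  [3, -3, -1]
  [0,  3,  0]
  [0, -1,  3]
A Jordan chain for λ = 3 of length 3:
v_1 = (1, 0, 0)ᵀ
v_2 = (-3, 0, -1)ᵀ
v_3 = (0, 1, 0)ᵀ

Let N = A − (3)·I. We want v_3 with N^3 v_3 = 0 but N^2 v_3 ≠ 0; then v_{j-1} := N · v_j for j = 3, …, 2.

Pick v_3 = (0, 1, 0)ᵀ.
Then v_2 = N · v_3 = (-3, 0, -1)ᵀ.
Then v_1 = N · v_2 = (1, 0, 0)ᵀ.

Sanity check: (A − (3)·I) v_1 = (0, 0, 0)ᵀ = 0. ✓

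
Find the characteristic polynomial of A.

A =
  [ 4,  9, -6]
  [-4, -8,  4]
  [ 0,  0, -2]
x^3 + 6*x^2 + 12*x + 8

Expanding det(x·I − A) (e.g. by cofactor expansion or by noting that A is similar to its Jordan form J, which has the same characteristic polynomial as A) gives
  χ_A(x) = x^3 + 6*x^2 + 12*x + 8
which factors as (x + 2)^3. The eigenvalues (with algebraic multiplicities) are λ = -2 with multiplicity 3.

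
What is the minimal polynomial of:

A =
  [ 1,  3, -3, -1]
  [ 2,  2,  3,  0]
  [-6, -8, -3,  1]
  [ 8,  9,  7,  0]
x^4 - 6*x^2 + 8*x - 3

The characteristic polynomial is χ_A(x) = (x - 1)^3*(x + 3), so the eigenvalues are known. The minimal polynomial is
  m_A(x) = Π_λ (x − λ)^{k_λ}
where k_λ is the size of the *largest* Jordan block for λ (equivalently, the smallest k with (A − λI)^k v = 0 for every generalised eigenvector v of λ).

  λ = -3: largest Jordan block has size 1, contributing (x + 3)
  λ = 1: largest Jordan block has size 3, contributing (x − 1)^3

So m_A(x) = (x - 1)^3*(x + 3) = x^4 - 6*x^2 + 8*x - 3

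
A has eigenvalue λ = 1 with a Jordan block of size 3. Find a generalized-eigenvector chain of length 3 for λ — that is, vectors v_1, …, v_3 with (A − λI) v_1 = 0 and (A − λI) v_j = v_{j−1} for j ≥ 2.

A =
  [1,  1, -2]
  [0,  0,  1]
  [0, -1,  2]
A Jordan chain for λ = 1 of length 3:
v_1 = (1, 0, 0)ᵀ
v_2 = (1, -1, -1)ᵀ
v_3 = (0, 1, 0)ᵀ

Let N = A − (1)·I. We want v_3 with N^3 v_3 = 0 but N^2 v_3 ≠ 0; then v_{j-1} := N · v_j for j = 3, …, 2.

Pick v_3 = (0, 1, 0)ᵀ.
Then v_2 = N · v_3 = (1, -1, -1)ᵀ.
Then v_1 = N · v_2 = (1, 0, 0)ᵀ.

Sanity check: (A − (1)·I) v_1 = (0, 0, 0)ᵀ = 0. ✓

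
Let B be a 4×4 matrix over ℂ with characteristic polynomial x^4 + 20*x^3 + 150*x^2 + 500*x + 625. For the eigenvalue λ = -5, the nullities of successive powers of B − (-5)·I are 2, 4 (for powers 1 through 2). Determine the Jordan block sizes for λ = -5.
Block sizes for λ = -5: [2, 2]

From the dimensions of kernels of powers, the number of Jordan blocks of size at least j is d_j − d_{j−1} where d_j = dim ker(N^j) (with d_0 = 0). Computing the differences gives [2, 2].
The number of blocks of size exactly k is (#blocks of size ≥ k) − (#blocks of size ≥ k + 1), so the partition is: 2 block(s) of size 2.
In nonincreasing order the block sizes are [2, 2].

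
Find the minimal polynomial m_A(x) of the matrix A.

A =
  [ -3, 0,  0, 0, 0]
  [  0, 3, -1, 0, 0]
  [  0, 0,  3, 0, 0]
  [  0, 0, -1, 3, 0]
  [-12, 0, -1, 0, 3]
x^3 - 3*x^2 - 9*x + 27

The characteristic polynomial is χ_A(x) = (x - 3)^4*(x + 3), so the eigenvalues are known. The minimal polynomial is
  m_A(x) = Π_λ (x − λ)^{k_λ}
where k_λ is the size of the *largest* Jordan block for λ (equivalently, the smallest k with (A − λI)^k v = 0 for every generalised eigenvector v of λ).

  λ = -3: largest Jordan block has size 1, contributing (x + 3)
  λ = 3: largest Jordan block has size 2, contributing (x − 3)^2

So m_A(x) = (x - 3)^2*(x + 3) = x^3 - 3*x^2 - 9*x + 27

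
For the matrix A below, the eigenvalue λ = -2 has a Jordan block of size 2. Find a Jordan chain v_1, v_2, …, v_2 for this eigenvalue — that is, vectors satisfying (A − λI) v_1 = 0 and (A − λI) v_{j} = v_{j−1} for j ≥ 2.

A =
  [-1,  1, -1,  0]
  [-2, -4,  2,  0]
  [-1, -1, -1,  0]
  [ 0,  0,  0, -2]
A Jordan chain for λ = -2 of length 2:
v_1 = (1, -2, -1, 0)ᵀ
v_2 = (1, 0, 0, 0)ᵀ

Let N = A − (-2)·I. We want v_2 with N^2 v_2 = 0 but N^1 v_2 ≠ 0; then v_{j-1} := N · v_j for j = 2, …, 2.

Pick v_2 = (1, 0, 0, 0)ᵀ.
Then v_1 = N · v_2 = (1, -2, -1, 0)ᵀ.

Sanity check: (A − (-2)·I) v_1 = (0, 0, 0, 0)ᵀ = 0. ✓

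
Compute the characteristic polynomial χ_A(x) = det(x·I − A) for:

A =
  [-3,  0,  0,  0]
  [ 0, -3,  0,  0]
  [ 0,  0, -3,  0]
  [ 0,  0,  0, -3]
x^4 + 12*x^3 + 54*x^2 + 108*x + 81

Expanding det(x·I − A) (e.g. by cofactor expansion or by noting that A is similar to its Jordan form J, which has the same characteristic polynomial as A) gives
  χ_A(x) = x^4 + 12*x^3 + 54*x^2 + 108*x + 81
which factors as (x + 3)^4. The eigenvalues (with algebraic multiplicities) are λ = -3 with multiplicity 4.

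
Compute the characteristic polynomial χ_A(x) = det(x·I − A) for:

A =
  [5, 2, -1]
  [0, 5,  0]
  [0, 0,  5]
x^3 - 15*x^2 + 75*x - 125

Expanding det(x·I − A) (e.g. by cofactor expansion or by noting that A is similar to its Jordan form J, which has the same characteristic polynomial as A) gives
  χ_A(x) = x^3 - 15*x^2 + 75*x - 125
which factors as (x - 5)^3. The eigenvalues (with algebraic multiplicities) are λ = 5 with multiplicity 3.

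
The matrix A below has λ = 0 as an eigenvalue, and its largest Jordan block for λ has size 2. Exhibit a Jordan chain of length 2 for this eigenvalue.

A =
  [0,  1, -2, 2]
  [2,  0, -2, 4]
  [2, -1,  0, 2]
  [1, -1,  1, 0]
A Jordan chain for λ = 0 of length 2:
v_1 = (0, 2, 2, 1)ᵀ
v_2 = (1, 0, 0, 0)ᵀ

Let N = A − (0)·I. We want v_2 with N^2 v_2 = 0 but N^1 v_2 ≠ 0; then v_{j-1} := N · v_j for j = 2, …, 2.

Pick v_2 = (1, 0, 0, 0)ᵀ.
Then v_1 = N · v_2 = (0, 2, 2, 1)ᵀ.

Sanity check: (A − (0)·I) v_1 = (0, 0, 0, 0)ᵀ = 0. ✓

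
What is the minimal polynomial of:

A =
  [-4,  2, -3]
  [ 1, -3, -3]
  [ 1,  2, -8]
x^2 + 10*x + 25

The characteristic polynomial is χ_A(x) = (x + 5)^3, so the eigenvalues are known. The minimal polynomial is
  m_A(x) = Π_λ (x − λ)^{k_λ}
where k_λ is the size of the *largest* Jordan block for λ (equivalently, the smallest k with (A − λI)^k v = 0 for every generalised eigenvector v of λ).

  λ = -5: largest Jordan block has size 2, contributing (x + 5)^2

So m_A(x) = (x + 5)^2 = x^2 + 10*x + 25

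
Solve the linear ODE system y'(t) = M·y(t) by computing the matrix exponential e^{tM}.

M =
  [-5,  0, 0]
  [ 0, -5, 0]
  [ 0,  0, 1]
e^{tM} =
  [exp(-5*t), 0, 0]
  [0, exp(-5*t), 0]
  [0, 0, exp(t)]

Strategy: write M = P · J · P⁻¹ where J is a Jordan canonical form, so e^{tM} = P · e^{tJ} · P⁻¹, and e^{tJ} can be computed block-by-block.

M has Jordan form
J =
  [-5,  0, 0]
  [ 0, -5, 0]
  [ 0,  0, 1]
(up to reordering of blocks).

Per-block formulas:
  For a 1×1 block at λ = 1: exp(t · [1]) = [e^(1t)].
  For a 1×1 block at λ = -5: exp(t · [-5]) = [e^(-5t)].

After assembling e^{tJ} and conjugating by P, we get:

e^{tM} =
  [exp(-5*t), 0, 0]
  [0, exp(-5*t), 0]
  [0, 0, exp(t)]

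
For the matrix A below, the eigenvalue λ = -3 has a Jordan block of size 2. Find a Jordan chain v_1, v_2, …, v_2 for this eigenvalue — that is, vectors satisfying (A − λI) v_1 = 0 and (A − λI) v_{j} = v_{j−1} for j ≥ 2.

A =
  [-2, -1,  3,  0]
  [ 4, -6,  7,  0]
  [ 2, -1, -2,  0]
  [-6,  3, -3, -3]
A Jordan chain for λ = -3 of length 2:
v_1 = (-2, -5, -1, 3)ᵀ
v_2 = (1, 3, 0, 0)ᵀ

Let N = A − (-3)·I. We want v_2 with N^2 v_2 = 0 but N^1 v_2 ≠ 0; then v_{j-1} := N · v_j for j = 2, …, 2.

Pick v_2 = (1, 3, 0, 0)ᵀ.
Then v_1 = N · v_2 = (-2, -5, -1, 3)ᵀ.

Sanity check: (A − (-3)·I) v_1 = (0, 0, 0, 0)ᵀ = 0. ✓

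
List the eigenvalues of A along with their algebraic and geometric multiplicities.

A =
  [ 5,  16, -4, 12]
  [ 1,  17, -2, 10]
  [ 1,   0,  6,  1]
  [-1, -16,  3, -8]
λ = 5: alg = 4, geom = 2

Step 1 — factor the characteristic polynomial to read off the algebraic multiplicities:
  χ_A(x) = (x - 5)^4

Step 2 — compute geometric multiplicities via the rank-nullity identity g(λ) = n − rank(A − λI):
  rank(A − (5)·I) = 2, so dim ker(A − (5)·I) = n − 2 = 2

Summary:
  λ = 5: algebraic multiplicity = 4, geometric multiplicity = 2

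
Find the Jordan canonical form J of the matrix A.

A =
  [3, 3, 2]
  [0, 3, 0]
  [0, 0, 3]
J_2(3) ⊕ J_1(3)

The characteristic polynomial is
  det(x·I − A) = x^3 - 9*x^2 + 27*x - 27 = (x - 3)^3

Eigenvalues and multiplicities (the geometric multiplicity of λ is n − rank(A − λI), which equals the number of Jordan blocks for λ):
  λ = 3: algebraic multiplicity = 3, geometric multiplicity = 2

Determining the block sizes for each eigenvalue:
  λ = 3: 2 blocks summing to 3 forces exactly one block of size 2 and the rest size 1 → block sizes [2, 1]

Assembling the blocks gives a Jordan form
J =
  [3, 1, 0]
  [0, 3, 0]
  [0, 0, 3]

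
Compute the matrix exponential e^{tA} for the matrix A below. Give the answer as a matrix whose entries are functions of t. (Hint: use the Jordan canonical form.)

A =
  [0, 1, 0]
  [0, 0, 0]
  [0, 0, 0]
e^{tA} =
  [1, t, 0]
  [0, 1, 0]
  [0, 0, 1]

Strategy: write A = P · J · P⁻¹ where J is a Jordan canonical form, so e^{tA} = P · e^{tJ} · P⁻¹, and e^{tJ} can be computed block-by-block.

A has Jordan form
J =
  [0, 1, 0]
  [0, 0, 0]
  [0, 0, 0]
(up to reordering of blocks).

Per-block formulas:
  For a 1×1 block at λ = 0: exp(t · [0]) = [e^(0t)].
  For a 2×2 Jordan block J_2(0): exp(t · J_2(0)) = e^(0t)·(I + t·N), where N is the 2×2 nilpotent shift.

After assembling e^{tJ} and conjugating by P, we get:

e^{tA} =
  [1, t, 0]
  [0, 1, 0]
  [0, 0, 1]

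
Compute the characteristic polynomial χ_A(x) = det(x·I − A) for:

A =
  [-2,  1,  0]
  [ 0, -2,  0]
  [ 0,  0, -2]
x^3 + 6*x^2 + 12*x + 8

Expanding det(x·I − A) (e.g. by cofactor expansion or by noting that A is similar to its Jordan form J, which has the same characteristic polynomial as A) gives
  χ_A(x) = x^3 + 6*x^2 + 12*x + 8
which factors as (x + 2)^3. The eigenvalues (with algebraic multiplicities) are λ = -2 with multiplicity 3.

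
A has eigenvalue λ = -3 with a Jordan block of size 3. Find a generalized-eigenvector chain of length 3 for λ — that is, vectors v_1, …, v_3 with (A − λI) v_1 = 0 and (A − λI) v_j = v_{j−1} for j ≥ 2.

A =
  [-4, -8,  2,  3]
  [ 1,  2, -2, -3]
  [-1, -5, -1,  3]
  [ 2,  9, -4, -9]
A Jordan chain for λ = -3 of length 3:
v_1 = (-3, 0, 0, -1)ᵀ
v_2 = (-1, 1, -1, 2)ᵀ
v_3 = (1, 0, 0, 0)ᵀ

Let N = A − (-3)·I. We want v_3 with N^3 v_3 = 0 but N^2 v_3 ≠ 0; then v_{j-1} := N · v_j for j = 3, …, 2.

Pick v_3 = (1, 0, 0, 0)ᵀ.
Then v_2 = N · v_3 = (-1, 1, -1, 2)ᵀ.
Then v_1 = N · v_2 = (-3, 0, 0, -1)ᵀ.

Sanity check: (A − (-3)·I) v_1 = (0, 0, 0, 0)ᵀ = 0. ✓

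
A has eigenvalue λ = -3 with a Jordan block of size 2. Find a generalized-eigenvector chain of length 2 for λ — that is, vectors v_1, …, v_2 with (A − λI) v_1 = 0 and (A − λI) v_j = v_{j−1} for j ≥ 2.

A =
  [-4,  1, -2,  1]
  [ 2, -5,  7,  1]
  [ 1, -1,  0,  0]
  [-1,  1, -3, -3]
A Jordan chain for λ = -3 of length 2:
v_1 = (-1, 2, 1, -1)ᵀ
v_2 = (1, 0, 0, 0)ᵀ

Let N = A − (-3)·I. We want v_2 with N^2 v_2 = 0 but N^1 v_2 ≠ 0; then v_{j-1} := N · v_j for j = 2, …, 2.

Pick v_2 = (1, 0, 0, 0)ᵀ.
Then v_1 = N · v_2 = (-1, 2, 1, -1)ᵀ.

Sanity check: (A − (-3)·I) v_1 = (0, 0, 0, 0)ᵀ = 0. ✓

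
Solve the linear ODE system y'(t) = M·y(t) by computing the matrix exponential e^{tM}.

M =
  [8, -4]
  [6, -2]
e^{tM} =
  [3*exp(4*t) - 2*exp(2*t), -2*exp(4*t) + 2*exp(2*t)]
  [3*exp(4*t) - 3*exp(2*t), -2*exp(4*t) + 3*exp(2*t)]

Strategy: write M = P · J · P⁻¹ where J is a Jordan canonical form, so e^{tM} = P · e^{tJ} · P⁻¹, and e^{tJ} can be computed block-by-block.

M has Jordan form
J =
  [2, 0]
  [0, 4]
(up to reordering of blocks).

Per-block formulas:
  For a 1×1 block at λ = 4: exp(t · [4]) = [e^(4t)].
  For a 1×1 block at λ = 2: exp(t · [2]) = [e^(2t)].

After assembling e^{tJ} and conjugating by P, we get:

e^{tM} =
  [3*exp(4*t) - 2*exp(2*t), -2*exp(4*t) + 2*exp(2*t)]
  [3*exp(4*t) - 3*exp(2*t), -2*exp(4*t) + 3*exp(2*t)]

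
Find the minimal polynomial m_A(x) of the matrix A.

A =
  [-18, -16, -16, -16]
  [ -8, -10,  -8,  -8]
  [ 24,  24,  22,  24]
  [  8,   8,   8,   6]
x^2 - 4*x - 12

The characteristic polynomial is χ_A(x) = (x - 6)*(x + 2)^3, so the eigenvalues are known. The minimal polynomial is
  m_A(x) = Π_λ (x − λ)^{k_λ}
where k_λ is the size of the *largest* Jordan block for λ (equivalently, the smallest k with (A − λI)^k v = 0 for every generalised eigenvector v of λ).

  λ = -2: largest Jordan block has size 1, contributing (x + 2)
  λ = 6: largest Jordan block has size 1, contributing (x − 6)

So m_A(x) = (x - 6)*(x + 2) = x^2 - 4*x - 12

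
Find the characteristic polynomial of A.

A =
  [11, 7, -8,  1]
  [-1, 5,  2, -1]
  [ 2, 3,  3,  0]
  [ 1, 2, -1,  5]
x^4 - 24*x^3 + 216*x^2 - 864*x + 1296

Expanding det(x·I − A) (e.g. by cofactor expansion or by noting that A is similar to its Jordan form J, which has the same characteristic polynomial as A) gives
  χ_A(x) = x^4 - 24*x^3 + 216*x^2 - 864*x + 1296
which factors as (x - 6)^4. The eigenvalues (with algebraic multiplicities) are λ = 6 with multiplicity 4.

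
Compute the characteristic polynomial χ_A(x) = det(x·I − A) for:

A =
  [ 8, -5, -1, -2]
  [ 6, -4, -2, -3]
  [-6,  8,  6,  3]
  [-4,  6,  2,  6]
x^4 - 16*x^3 + 96*x^2 - 256*x + 256

Expanding det(x·I − A) (e.g. by cofactor expansion or by noting that A is similar to its Jordan form J, which has the same characteristic polynomial as A) gives
  χ_A(x) = x^4 - 16*x^3 + 96*x^2 - 256*x + 256
which factors as (x - 4)^4. The eigenvalues (with algebraic multiplicities) are λ = 4 with multiplicity 4.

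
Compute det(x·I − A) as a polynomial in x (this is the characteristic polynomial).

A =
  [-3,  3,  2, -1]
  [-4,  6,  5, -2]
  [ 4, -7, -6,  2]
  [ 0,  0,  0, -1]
x^4 + 4*x^3 + 6*x^2 + 4*x + 1

Expanding det(x·I − A) (e.g. by cofactor expansion or by noting that A is similar to its Jordan form J, which has the same characteristic polynomial as A) gives
  χ_A(x) = x^4 + 4*x^3 + 6*x^2 + 4*x + 1
which factors as (x + 1)^4. The eigenvalues (with algebraic multiplicities) are λ = -1 with multiplicity 4.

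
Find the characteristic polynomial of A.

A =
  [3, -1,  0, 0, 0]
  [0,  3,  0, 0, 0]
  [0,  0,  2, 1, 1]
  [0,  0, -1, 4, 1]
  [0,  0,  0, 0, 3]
x^5 - 15*x^4 + 90*x^3 - 270*x^2 + 405*x - 243

Expanding det(x·I − A) (e.g. by cofactor expansion or by noting that A is similar to its Jordan form J, which has the same characteristic polynomial as A) gives
  χ_A(x) = x^5 - 15*x^4 + 90*x^3 - 270*x^2 + 405*x - 243
which factors as (x - 3)^5. The eigenvalues (with algebraic multiplicities) are λ = 3 with multiplicity 5.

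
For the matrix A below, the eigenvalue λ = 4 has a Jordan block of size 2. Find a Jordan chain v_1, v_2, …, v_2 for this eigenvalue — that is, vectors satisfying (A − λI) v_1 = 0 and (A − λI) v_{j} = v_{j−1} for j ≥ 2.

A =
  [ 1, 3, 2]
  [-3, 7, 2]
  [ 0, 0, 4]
A Jordan chain for λ = 4 of length 2:
v_1 = (-3, -3, 0)ᵀ
v_2 = (1, 0, 0)ᵀ

Let N = A − (4)·I. We want v_2 with N^2 v_2 = 0 but N^1 v_2 ≠ 0; then v_{j-1} := N · v_j for j = 2, …, 2.

Pick v_2 = (1, 0, 0)ᵀ.
Then v_1 = N · v_2 = (-3, -3, 0)ᵀ.

Sanity check: (A − (4)·I) v_1 = (0, 0, 0)ᵀ = 0. ✓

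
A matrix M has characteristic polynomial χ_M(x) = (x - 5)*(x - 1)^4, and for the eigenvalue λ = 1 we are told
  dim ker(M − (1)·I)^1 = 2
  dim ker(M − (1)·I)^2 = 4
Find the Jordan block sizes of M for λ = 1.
Block sizes for λ = 1: [2, 2]

From the dimensions of kernels of powers, the number of Jordan blocks of size at least j is d_j − d_{j−1} where d_j = dim ker(N^j) (with d_0 = 0). Computing the differences gives [2, 2].
The number of blocks of size exactly k is (#blocks of size ≥ k) − (#blocks of size ≥ k + 1), so the partition is: 2 block(s) of size 2.
In nonincreasing order the block sizes are [2, 2].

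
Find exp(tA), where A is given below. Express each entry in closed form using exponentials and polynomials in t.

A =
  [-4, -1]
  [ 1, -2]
e^{tA} =
  [-t*exp(-3*t) + exp(-3*t), -t*exp(-3*t)]
  [t*exp(-3*t), t*exp(-3*t) + exp(-3*t)]

Strategy: write A = P · J · P⁻¹ where J is a Jordan canonical form, so e^{tA} = P · e^{tJ} · P⁻¹, and e^{tJ} can be computed block-by-block.

A has Jordan form
J =
  [-3,  1]
  [ 0, -3]
(up to reordering of blocks).

Per-block formulas:
  For a 2×2 Jordan block J_2(-3): exp(t · J_2(-3)) = e^(-3t)·(I + t·N), where N is the 2×2 nilpotent shift.

After assembling e^{tJ} and conjugating by P, we get:

e^{tA} =
  [-t*exp(-3*t) + exp(-3*t), -t*exp(-3*t)]
  [t*exp(-3*t), t*exp(-3*t) + exp(-3*t)]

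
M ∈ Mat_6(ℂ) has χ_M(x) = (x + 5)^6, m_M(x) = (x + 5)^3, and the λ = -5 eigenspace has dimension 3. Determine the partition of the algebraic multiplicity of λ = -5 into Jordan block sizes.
Block sizes for λ = -5: [3, 2, 1]

Step 1 — from the characteristic polynomial, algebraic multiplicity of λ = -5 is 6. From dim ker(M − (-5)·I) = 3, there are exactly 3 Jordan blocks for λ = -5.
Step 2 — from the minimal polynomial, the factor (x + 5)^3 tells us the largest block for λ = -5 has size 3.
Step 3 — with total size 6, 3 blocks, and largest block 3, the block sizes (in nonincreasing order) are [3, 2, 1].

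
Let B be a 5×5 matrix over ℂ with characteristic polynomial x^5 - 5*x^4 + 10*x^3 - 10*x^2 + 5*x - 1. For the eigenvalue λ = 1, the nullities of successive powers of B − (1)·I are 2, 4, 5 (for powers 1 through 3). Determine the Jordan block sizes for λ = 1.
Block sizes for λ = 1: [3, 2]

From the dimensions of kernels of powers, the number of Jordan blocks of size at least j is d_j − d_{j−1} where d_j = dim ker(N^j) (with d_0 = 0). Computing the differences gives [2, 2, 1].
The number of blocks of size exactly k is (#blocks of size ≥ k) − (#blocks of size ≥ k + 1), so the partition is: 1 block(s) of size 2, 1 block(s) of size 3.
In nonincreasing order the block sizes are [3, 2].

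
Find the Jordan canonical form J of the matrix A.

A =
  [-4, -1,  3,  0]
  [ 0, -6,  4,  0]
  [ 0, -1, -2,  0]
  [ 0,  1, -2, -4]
J_3(-4) ⊕ J_1(-4)

The characteristic polynomial is
  det(x·I − A) = x^4 + 16*x^3 + 96*x^2 + 256*x + 256 = (x + 4)^4

Eigenvalues and multiplicities (the geometric multiplicity of λ is n − rank(A − λI), which equals the number of Jordan blocks for λ):
  λ = -4: algebraic multiplicity = 4, geometric multiplicity = 2

Determining the block sizes for each eigenvalue:
  λ = -4: with am = 4 and gm = 2, the partition is not yet determined (e.g. several partitions of 4 into 2 parts exist). Let N = A − (-4)·I. Computing rank(N^1) = 2, rank(N^2) = 1, rank(N^3) = 0; the number of blocks of size ≥ j is rank(N^{j−1}) − rank(N^j), giving [2, 1, 1]. So we have 1 block(s) of size 3, 1 block(s) of size 1 → block sizes [3, 1]

Assembling the blocks gives a Jordan form
J =
  [-4,  1,  0,  0]
  [ 0, -4,  1,  0]
  [ 0,  0, -4,  0]
  [ 0,  0,  0, -4]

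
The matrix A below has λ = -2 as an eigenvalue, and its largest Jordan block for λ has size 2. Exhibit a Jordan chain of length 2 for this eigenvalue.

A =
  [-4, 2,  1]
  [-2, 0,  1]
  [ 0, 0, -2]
A Jordan chain for λ = -2 of length 2:
v_1 = (-2, -2, 0)ᵀ
v_2 = (1, 0, 0)ᵀ

Let N = A − (-2)·I. We want v_2 with N^2 v_2 = 0 but N^1 v_2 ≠ 0; then v_{j-1} := N · v_j for j = 2, …, 2.

Pick v_2 = (1, 0, 0)ᵀ.
Then v_1 = N · v_2 = (-2, -2, 0)ᵀ.

Sanity check: (A − (-2)·I) v_1 = (0, 0, 0)ᵀ = 0. ✓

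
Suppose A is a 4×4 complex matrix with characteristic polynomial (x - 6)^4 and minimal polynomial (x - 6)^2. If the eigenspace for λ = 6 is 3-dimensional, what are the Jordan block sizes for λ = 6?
Block sizes for λ = 6: [2, 1, 1]

Step 1 — from the characteristic polynomial, algebraic multiplicity of λ = 6 is 4. From dim ker(A − (6)·I) = 3, there are exactly 3 Jordan blocks for λ = 6.
Step 2 — from the minimal polynomial, the factor (x − 6)^2 tells us the largest block for λ = 6 has size 2.
Step 3 — with total size 4, 3 blocks, and largest block 2, the block sizes (in nonincreasing order) are [2, 1, 1].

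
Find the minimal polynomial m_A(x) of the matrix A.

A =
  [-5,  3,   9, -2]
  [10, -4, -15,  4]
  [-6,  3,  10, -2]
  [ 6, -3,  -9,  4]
x^3 - 4*x^2 + 5*x - 2

The characteristic polynomial is χ_A(x) = (x - 2)*(x - 1)^3, so the eigenvalues are known. The minimal polynomial is
  m_A(x) = Π_λ (x − λ)^{k_λ}
where k_λ is the size of the *largest* Jordan block for λ (equivalently, the smallest k with (A − λI)^k v = 0 for every generalised eigenvector v of λ).

  λ = 1: largest Jordan block has size 2, contributing (x − 1)^2
  λ = 2: largest Jordan block has size 1, contributing (x − 2)

So m_A(x) = (x - 2)*(x - 1)^2 = x^3 - 4*x^2 + 5*x - 2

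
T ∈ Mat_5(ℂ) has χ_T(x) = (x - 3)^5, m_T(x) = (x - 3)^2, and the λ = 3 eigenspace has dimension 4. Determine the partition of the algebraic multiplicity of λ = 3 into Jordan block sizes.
Block sizes for λ = 3: [2, 1, 1, 1]

Step 1 — from the characteristic polynomial, algebraic multiplicity of λ = 3 is 5. From dim ker(T − (3)·I) = 4, there are exactly 4 Jordan blocks for λ = 3.
Step 2 — from the minimal polynomial, the factor (x − 3)^2 tells us the largest block for λ = 3 has size 2.
Step 3 — with total size 5, 4 blocks, and largest block 2, the block sizes (in nonincreasing order) are [2, 1, 1, 1].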